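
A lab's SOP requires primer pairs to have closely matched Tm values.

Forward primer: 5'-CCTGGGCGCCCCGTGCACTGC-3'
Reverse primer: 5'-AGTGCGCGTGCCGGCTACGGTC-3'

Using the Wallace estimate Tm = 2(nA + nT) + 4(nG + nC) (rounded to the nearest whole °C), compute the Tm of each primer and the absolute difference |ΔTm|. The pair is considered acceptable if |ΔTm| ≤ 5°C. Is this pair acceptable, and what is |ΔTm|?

Forward: A=1 T=3 G=7 C=10 → Tm = 2·4 + 4·17 = 76°C.
Reverse: A=2 T=4 G=9 C=7 → Tm = 2·6 + 4·16 = 76°C.
|ΔTm| = |76 − 76| = 0°C, ≤ 5°C.

|ΔTm| = 0°C; the pair is acceptable.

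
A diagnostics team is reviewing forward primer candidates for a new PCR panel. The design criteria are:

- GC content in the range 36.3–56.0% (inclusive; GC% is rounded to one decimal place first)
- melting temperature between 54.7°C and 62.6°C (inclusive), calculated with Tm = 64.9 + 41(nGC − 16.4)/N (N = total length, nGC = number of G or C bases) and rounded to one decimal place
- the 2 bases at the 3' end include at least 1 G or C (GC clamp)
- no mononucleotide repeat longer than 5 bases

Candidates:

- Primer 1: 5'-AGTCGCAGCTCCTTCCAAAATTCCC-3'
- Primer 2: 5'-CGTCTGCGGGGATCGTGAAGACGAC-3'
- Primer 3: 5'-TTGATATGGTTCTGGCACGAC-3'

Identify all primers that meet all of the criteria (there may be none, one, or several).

Primer 1 (25 nt, A=6 T=6 G=3 C=10): GC 13/25 = 52.0% ✓; Tm = 64.9 + 41·(13 − 16.4)/25 = 59.3°C ✓; 3' end CC has 2 G/C ✓; longest run = 4 ✓ — passes.
Primer 2 (25 nt, A=5 T=4 G=10 C=6): GC 16/25 = 64.0%, outside 36.3–56.0% ✗; Tm = 64.9 + 41·(16 − 16.4)/25 = 64.2°C, outside 54.7–62.6°C ✗; 3' end AC has 1 G/C ✓; longest run = 4 ✓ — fails.
Primer 3 (21 nt, A=4 T=7 G=6 C=4): GC 10/21 = 47.6% ✓; Tm = 64.9 + 41·(10 − 16.4)/21 = 52.4°C, outside 54.7–62.6°C ✗; 3' end AC has 1 G/C ✓; longest run = 2 ✓ — fails.

Primer 1 only.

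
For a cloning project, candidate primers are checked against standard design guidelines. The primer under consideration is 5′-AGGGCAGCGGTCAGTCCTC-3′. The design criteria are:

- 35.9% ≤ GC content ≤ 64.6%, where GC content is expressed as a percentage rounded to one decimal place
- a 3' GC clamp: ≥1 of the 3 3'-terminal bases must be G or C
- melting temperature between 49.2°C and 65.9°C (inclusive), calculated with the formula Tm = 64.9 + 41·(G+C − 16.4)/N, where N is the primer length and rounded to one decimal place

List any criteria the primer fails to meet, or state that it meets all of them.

Fails: GC content.

Base counts: A=3, T=3, G=7, C=6 (length 19).
GC content: GC 13/19 = 68.4%, outside 35.9–64.6% ✗
GC clamp: 3' end CTC has 2 G/C ✓
Tm: Tm = 64.9 + 41·(13 − 16.4)/19 = 57.6°C ✓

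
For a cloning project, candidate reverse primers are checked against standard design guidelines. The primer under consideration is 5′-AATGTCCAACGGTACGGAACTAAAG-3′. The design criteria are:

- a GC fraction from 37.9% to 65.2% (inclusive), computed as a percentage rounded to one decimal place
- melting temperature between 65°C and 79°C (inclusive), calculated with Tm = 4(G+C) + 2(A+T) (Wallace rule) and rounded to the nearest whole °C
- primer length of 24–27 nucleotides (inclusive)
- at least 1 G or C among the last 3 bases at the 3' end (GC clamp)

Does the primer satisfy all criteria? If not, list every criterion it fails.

Meets all criteria.

Base counts: A=10, T=4, G=6, C=5 (length 25).
GC content: GC 11/25 = 44.0% ✓
Tm: Tm = 2·14 + 4·11 = 72°C ✓
length: length 25 ✓
GC clamp: 3' end AAG has 1 G/C ✓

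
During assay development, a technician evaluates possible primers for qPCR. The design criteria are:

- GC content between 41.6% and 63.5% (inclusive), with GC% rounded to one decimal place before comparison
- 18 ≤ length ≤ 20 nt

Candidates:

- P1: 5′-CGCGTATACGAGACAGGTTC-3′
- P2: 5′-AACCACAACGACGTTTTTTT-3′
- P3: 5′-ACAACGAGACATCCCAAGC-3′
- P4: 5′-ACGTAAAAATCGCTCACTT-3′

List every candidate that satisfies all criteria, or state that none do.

P1 and P3.

P1 (20 nt, A=5 T=4 G=6 C=5): GC 11/20 = 55.0% ✓; length 20 ✓ — passes.
P2 (20 nt, A=6 T=7 G=2 C=5): GC 7/20 = 35.0%, outside 41.6–63.5% ✗; length 20 ✓ — fails.
P3 (19 nt, A=8 T=1 G=3 C=7): GC 10/19 = 52.6% ✓; length 19 ✓ — passes.
P4 (19 nt, A=7 T=5 G=2 C=5): GC 7/19 = 36.8%, outside 41.6–63.5% ✗; length 19 ✓ — fails.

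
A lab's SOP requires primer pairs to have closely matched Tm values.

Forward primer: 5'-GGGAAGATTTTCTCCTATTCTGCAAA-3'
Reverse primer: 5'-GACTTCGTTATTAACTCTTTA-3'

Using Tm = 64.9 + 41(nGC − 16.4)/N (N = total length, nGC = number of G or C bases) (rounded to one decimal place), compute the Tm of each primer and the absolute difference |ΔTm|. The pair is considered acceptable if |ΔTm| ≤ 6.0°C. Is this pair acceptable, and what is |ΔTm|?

Forward: G+C = 10, N = 26 → Tm = 64.9 + 41·(10 − 16.4)/26 = 54.8°C.
Reverse: G+C = 6, N = 21 → Tm = 64.9 + 41·(6 − 16.4)/21 = 44.6°C.
|ΔTm| = |54.8 − 44.6| = 10.2°C, > 6.0°C.

|ΔTm| = 10.2°C; the pair is not acceptable.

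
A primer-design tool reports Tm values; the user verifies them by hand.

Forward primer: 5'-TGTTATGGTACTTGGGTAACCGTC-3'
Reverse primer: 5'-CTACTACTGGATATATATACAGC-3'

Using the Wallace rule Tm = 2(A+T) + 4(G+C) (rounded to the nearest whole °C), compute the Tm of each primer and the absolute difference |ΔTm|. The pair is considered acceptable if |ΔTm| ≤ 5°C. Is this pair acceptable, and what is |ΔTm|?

|ΔTm| = 8°C; the pair is not acceptable.

Forward: A=4 T=9 G=7 C=4 → Tm = 2·13 + 4·11 = 70°C.
Reverse: A=8 T=7 G=3 C=5 → Tm = 2·15 + 4·8 = 62°C.
|ΔTm| = |70 − 62| = 8°C, > 5°C.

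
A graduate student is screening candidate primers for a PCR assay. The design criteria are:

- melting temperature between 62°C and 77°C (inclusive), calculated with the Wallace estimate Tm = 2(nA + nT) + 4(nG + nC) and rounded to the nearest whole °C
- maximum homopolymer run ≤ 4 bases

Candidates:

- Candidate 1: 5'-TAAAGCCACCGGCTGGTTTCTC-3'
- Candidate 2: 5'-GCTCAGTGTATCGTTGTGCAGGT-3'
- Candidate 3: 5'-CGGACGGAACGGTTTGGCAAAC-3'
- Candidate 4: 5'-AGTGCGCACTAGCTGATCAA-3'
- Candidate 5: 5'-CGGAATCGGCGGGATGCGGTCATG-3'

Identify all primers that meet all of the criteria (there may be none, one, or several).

Candidate 1, Candidate 2 and Candidate 3.

Candidate 1 (22 nt, A=4 T=6 G=5 C=7): Tm = 2·10 + 4·12 = 68°C ✓; longest run = 3 ✓ — passes.
Candidate 2 (23 nt, A=3 T=8 G=8 C=4): Tm = 2·11 + 4·12 = 70°C ✓; longest run = 2 ✓ — passes.
Candidate 3 (22 nt, A=6 T=3 G=8 C=5): Tm = 2·9 + 4·13 = 70°C ✓; longest run = 3 ✓ — passes.
Candidate 4 (20 nt, A=6 T=4 G=5 C=5): Tm = 2·10 + 4·10 = 60°C, outside 62–77°C ✗; longest run = 2 ✓ — fails.
Candidate 5 (24 nt, A=4 T=4 G=11 C=5): Tm = 2·8 + 4·16 = 80°C, outside 62–77°C ✗; longest run = 3 ✓ — fails.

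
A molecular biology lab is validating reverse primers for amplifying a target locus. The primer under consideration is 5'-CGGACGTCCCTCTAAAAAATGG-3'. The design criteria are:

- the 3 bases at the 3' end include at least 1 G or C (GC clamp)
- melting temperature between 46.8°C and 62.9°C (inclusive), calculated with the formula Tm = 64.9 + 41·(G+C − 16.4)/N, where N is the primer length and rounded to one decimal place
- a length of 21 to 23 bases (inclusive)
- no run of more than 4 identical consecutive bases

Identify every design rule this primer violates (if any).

Fails: homopolymer run.

Base counts: A=7, T=4, G=5, C=6 (length 22).
GC clamp: 3' end TGG has 2 G/C ✓
Tm: Tm = 64.9 + 41·(11 − 16.4)/22 = 54.8°C ✓
length: length 22 ✓
homopolymer run: longest run = 6, exceeds 4 ✗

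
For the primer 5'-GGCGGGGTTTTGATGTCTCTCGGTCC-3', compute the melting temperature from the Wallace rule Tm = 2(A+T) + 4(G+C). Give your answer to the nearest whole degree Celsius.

84°C

Base counts: A=1, T=9, G=10, C=6 (length 26).
Tm = 2·(1+9) + 4·(10+6) = 2·10 + 4·16 = 20 + 64 = 84°C.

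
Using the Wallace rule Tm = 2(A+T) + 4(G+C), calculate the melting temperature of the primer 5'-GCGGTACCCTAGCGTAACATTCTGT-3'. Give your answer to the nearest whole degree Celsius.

76°C

Base counts: A=5, T=7, G=6, C=7 (length 25).
Tm = 2·(5+7) + 4·(6+7) = 2·12 + 4·13 = 24 + 52 = 76°C.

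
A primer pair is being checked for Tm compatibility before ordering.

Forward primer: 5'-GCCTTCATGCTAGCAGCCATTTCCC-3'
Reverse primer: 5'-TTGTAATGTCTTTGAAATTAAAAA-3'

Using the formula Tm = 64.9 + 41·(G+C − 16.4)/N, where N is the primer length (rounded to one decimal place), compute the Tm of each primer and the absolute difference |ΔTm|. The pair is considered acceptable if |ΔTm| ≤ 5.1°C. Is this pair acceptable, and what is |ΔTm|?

Forward: G+C = 14, N = 25 → Tm = 64.9 + 41·(14 − 16.4)/25 = 61.0°C.
Reverse: G+C = 4, N = 24 → Tm = 64.9 + 41·(4 − 16.4)/24 = 43.7°C.
|ΔTm| = |61.0 − 43.7| = 17.3°C, > 5.1°C.

|ΔTm| = 17.3°C; the pair is not acceptable.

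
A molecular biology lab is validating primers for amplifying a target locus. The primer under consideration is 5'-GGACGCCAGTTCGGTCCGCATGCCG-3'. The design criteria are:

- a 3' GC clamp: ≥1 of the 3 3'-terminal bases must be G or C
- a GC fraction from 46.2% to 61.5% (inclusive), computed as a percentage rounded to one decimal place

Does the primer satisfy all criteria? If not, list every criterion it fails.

Base counts: A=3, T=4, G=9, C=9 (length 25).
GC clamp: 3' end CCG has 3 G/C ✓
GC content: GC 18/25 = 72.0%, outside 46.2–61.5% ✗

Fails: GC content.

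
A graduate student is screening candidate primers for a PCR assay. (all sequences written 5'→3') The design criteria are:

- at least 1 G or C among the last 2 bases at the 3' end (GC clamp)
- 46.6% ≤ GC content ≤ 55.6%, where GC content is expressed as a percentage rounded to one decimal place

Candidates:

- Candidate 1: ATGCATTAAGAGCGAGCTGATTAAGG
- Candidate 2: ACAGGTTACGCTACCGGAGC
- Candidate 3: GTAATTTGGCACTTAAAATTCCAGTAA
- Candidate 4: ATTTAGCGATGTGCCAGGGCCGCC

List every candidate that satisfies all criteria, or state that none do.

None of the candidates satisfy all criteria.

Candidate 1 (26 nt, A=9 T=6 G=8 C=3): 3' end GG has 2 G/C ✓; GC 11/26 = 42.3%, outside 46.6–55.6% ✗ — fails.
Candidate 2 (20 nt, A=5 T=3 G=6 C=6): 3' end GC has 2 G/C ✓; GC 12/20 = 60.0%, outside 46.6–55.6% ✗ — fails.
Candidate 3 (27 nt, A=10 T=9 G=4 C=4): 3' end AA has 0 G/C, need ≥1 ✗; GC 8/27 = 29.6%, outside 46.6–55.6% ✗ — fails.
Candidate 4 (24 nt, A=4 T=5 G=8 C=7): 3' end CC has 2 G/C ✓; GC 15/24 = 62.5%, outside 46.6–55.6% ✗ — fails.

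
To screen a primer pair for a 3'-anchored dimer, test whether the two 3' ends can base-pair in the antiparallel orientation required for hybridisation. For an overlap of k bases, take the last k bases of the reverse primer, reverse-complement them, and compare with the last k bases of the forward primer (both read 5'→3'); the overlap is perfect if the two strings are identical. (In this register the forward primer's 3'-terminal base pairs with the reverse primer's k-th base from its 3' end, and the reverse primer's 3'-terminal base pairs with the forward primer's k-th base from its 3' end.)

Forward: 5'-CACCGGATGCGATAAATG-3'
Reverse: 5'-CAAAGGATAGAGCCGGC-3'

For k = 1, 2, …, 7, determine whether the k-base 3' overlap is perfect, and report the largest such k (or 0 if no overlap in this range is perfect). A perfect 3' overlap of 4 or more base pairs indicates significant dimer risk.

Last 7 bases (5'→3') — forward …ATAAATG, reverse …AGCCGGC.
Reverse complement of the reverse primer's last 7 bases: GCCGGCT; its first k bases are the reverse complement of the reverse primer's last k bases, so a perfect k-base overlap needs the forward primer's last k bases to equal them.
Comparing (forward last k vs required): k=1: G vs G ✓; k=2: TG vs GC ✗; k=3: ATG vs GCC ✗; k=4: AATG vs GCCG ✗; k=5: AAATG vs GCCGG ✗; k=6: TAAATG vs GCCGGC ✗; k=7: ATAAATG vs GCCGGCT ✗.
Only k = 1 is perfect, so the longest perfect 3' overlap is 1.

Longest perfect overlap: 1 complementary base pair; below the dimer-risk threshold (threshold 4).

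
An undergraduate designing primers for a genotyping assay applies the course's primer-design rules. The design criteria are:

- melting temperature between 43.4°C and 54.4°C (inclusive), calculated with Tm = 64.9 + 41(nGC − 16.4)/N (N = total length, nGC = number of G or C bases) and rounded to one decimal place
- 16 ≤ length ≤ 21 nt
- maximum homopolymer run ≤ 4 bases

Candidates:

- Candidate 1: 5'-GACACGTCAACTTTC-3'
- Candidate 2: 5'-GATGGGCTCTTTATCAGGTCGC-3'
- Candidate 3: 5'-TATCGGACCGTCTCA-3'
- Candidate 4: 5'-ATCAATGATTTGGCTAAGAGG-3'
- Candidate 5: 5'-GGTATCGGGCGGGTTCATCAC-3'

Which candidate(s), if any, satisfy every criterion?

Candidate 4 only.

Candidate 1 (15 nt, A=4 T=4 G=2 C=5): Tm = 64.9 + 41·(7 − 16.4)/15 = 39.2°C, outside 43.4–54.4°C ✗; length 15, outside 16–21 ✗; longest run = 3 ✓ — fails.
Candidate 2 (22 nt, A=3 T=7 G=7 C=5): Tm = 64.9 + 41·(12 − 16.4)/22 = 56.7°C, outside 43.4–54.4°C ✗; length 22, outside 16–21 ✗; longest run = 3 ✓ — fails.
Candidate 3 (15 nt, A=3 T=4 G=3 C=5): Tm = 64.9 + 41·(8 − 16.4)/15 = 41.9°C, outside 43.4–54.4°C ✗; length 15, outside 16–21 ✗; longest run = 2 ✓ — fails.
Candidate 4 (21 nt, A=7 T=6 G=6 C=2): Tm = 64.9 + 41·(8 − 16.4)/21 = 48.5°C ✓; length 21 ✓; longest run = 3 ✓ — passes.
Candidate 5 (21 nt, A=3 T=5 G=8 C=5): Tm = 64.9 + 41·(13 − 16.4)/21 = 58.3°C, outside 43.4–54.4°C ✗; length 21 ✓; longest run = 3 ✓ — fails.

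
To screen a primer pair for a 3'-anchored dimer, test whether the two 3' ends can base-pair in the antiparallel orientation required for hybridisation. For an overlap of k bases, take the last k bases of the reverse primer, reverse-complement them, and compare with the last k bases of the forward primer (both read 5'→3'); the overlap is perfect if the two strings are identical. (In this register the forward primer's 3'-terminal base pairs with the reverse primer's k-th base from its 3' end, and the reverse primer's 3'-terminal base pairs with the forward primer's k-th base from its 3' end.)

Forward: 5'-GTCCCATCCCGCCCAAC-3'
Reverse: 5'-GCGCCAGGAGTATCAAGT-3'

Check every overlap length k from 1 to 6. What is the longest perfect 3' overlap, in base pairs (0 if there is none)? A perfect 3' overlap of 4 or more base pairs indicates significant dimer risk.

Last 6 bases (5'→3') — forward …CCCAAC, reverse …TCAAGT.
Reverse complement of the reverse primer's last 6 bases: ACTTGA; its first k bases are the reverse complement of the reverse primer's last k bases, so a perfect k-base overlap needs the forward primer's last k bases to equal them.
Comparing (forward last k vs required): k=1: C vs A ✗; k=2: AC vs AC ✓; k=3: AAC vs ACT ✗; k=4: CAAC vs ACTT ✗; k=5: CCAAC vs ACTTG ✗; k=6: CCCAAC vs ACTTGA ✗.
Only k = 2 is perfect, so the longest perfect 3' overlap is 2.

Longest perfect overlap: 2 complementary base pairs; below the dimer-risk threshold (threshold 4).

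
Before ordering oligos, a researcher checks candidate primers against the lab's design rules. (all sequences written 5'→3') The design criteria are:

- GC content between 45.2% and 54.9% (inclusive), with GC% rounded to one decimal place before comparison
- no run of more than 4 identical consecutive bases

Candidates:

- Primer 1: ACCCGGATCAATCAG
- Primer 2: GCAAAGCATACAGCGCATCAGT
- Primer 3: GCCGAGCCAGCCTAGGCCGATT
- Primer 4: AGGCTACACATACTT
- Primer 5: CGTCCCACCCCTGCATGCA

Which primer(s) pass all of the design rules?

Primer 1 and Primer 2.

Primer 1 (15 nt, A=5 T=2 G=3 C=5): GC 8/15 = 53.3% ✓; longest run = 3 ✓ — passes.
Primer 2 (22 nt, A=8 T=3 G=5 C=6): GC 11/22 = 50.0% ✓; longest run = 3 ✓ — passes.
Primer 3 (22 nt, A=4 T=3 G=7 C=8): GC 15/22 = 68.2%, outside 45.2–54.9% ✗; longest run = 2 ✓ — fails.
Primer 4 (15 nt, A=5 T=4 G=2 C=4): GC 6/15 = 40.0%, outside 45.2–54.9% ✗; longest run = 2 ✓ — fails.
Primer 5 (19 nt, A=3 T=3 G=3 C=10): GC 13/19 = 68.4%, outside 45.2–54.9% ✗; longest run = 4 ✓ — fails.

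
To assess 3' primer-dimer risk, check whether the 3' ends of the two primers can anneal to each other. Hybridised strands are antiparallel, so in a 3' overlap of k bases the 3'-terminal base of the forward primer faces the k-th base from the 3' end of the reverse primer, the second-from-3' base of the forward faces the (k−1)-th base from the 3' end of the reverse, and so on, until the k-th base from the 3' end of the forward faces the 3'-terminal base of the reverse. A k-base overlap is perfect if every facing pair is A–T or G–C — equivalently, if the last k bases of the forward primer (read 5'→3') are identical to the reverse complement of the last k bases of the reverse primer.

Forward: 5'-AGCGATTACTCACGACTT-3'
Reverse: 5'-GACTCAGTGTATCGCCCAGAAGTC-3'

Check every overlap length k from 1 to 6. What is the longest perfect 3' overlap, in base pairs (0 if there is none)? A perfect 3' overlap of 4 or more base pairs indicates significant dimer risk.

Longest perfect overlap: 5 complementary base pairs; significant dimer risk (threshold 4).

Last 6 bases (5'→3') — forward …CGACTT, reverse …GAAGTC.
Reverse complement of the reverse primer's last 6 bases: GACTTC; its first k bases are the reverse complement of the reverse primer's last k bases, so a perfect k-base overlap needs the forward primer's last k bases to equal them.
Comparing (forward last k vs required): k=1: T vs G ✗; k=2: TT vs GA ✗; k=3: CTT vs GAC ✗; k=4: ACTT vs GACT ✗; k=5: GACTT vs GACTT ✓; k=6: CGACTT vs GACTTC ✗.
Only k = 5 is perfect, so the longest perfect 3' overlap is 5.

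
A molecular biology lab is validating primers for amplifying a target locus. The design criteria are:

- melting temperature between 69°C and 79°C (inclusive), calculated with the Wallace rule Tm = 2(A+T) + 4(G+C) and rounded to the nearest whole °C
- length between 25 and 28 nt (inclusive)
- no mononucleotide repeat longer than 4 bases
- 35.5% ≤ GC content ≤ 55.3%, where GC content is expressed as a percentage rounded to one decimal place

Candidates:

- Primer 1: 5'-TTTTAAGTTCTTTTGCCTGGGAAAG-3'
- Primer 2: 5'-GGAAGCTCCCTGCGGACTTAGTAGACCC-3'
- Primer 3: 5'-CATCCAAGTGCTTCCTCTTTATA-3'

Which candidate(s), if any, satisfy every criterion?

None of the candidates satisfy all criteria.

Primer 1 (25 nt, A=5 T=11 G=6 C=3): Tm = 2·16 + 4·9 = 68°C, outside 69–79°C ✗; length 25 ✓; longest run = 4 ✓; GC 9/25 = 36.0% ✓ — fails.
Primer 2 (28 nt, A=6 T=5 G=8 C=9): Tm = 2·11 + 4·17 = 90°C, outside 69–79°C ✗; length 28 ✓; longest run = 3 ✓; GC 17/28 = 60.7%, outside 35.5–55.3% ✗ — fails.
Primer 3 (23 nt, A=5 T=9 G=2 C=7): Tm = 2·14 + 4·9 = 64°C, outside 69–79°C ✗; length 23, outside 25–28 ✗; longest run = 3 ✓; GC 9/23 = 39.1% ✓ — fails.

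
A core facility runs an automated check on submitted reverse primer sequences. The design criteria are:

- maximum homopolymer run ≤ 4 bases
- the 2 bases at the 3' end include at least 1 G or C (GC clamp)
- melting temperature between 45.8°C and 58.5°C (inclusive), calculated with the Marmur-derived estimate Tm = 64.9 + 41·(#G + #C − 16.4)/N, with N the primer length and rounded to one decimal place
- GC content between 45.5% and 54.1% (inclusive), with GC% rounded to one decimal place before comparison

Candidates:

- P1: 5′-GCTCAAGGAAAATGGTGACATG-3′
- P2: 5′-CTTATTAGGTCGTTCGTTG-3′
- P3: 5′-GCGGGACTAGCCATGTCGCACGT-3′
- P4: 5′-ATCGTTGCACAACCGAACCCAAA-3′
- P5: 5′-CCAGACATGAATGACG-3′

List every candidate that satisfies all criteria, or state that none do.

P1 (22 nt, A=8 T=4 G=7 C=3): longest run = 4 ✓; 3' end TG has 1 G/C ✓; Tm = 64.9 + 41·(10 − 16.4)/22 = 53.0°C ✓; GC 10/22 = 45.5% ✓ — passes.
P2 (19 nt, A=2 T=9 G=5 C=3): longest run = 2 ✓; 3' end TG has 1 G/C ✓; Tm = 64.9 + 41·(8 − 16.4)/19 = 46.8°C ✓; GC 8/19 = 42.1%, outside 45.5–54.1% ✗ — fails.
P3 (23 nt, A=4 T=4 G=8 C=7): longest run = 3 ✓; 3' end GT has 1 G/C ✓; Tm = 64.9 + 41·(15 − 16.4)/23 = 62.4°C, outside 45.8–58.5°C ✗; GC 15/23 = 65.2%, outside 45.5–54.1% ✗ — fails.
P4 (23 nt, A=9 T=3 G=3 C=8): longest run = 3 ✓; 3' end AA has 0 G/C, need ≥1 ✗; Tm = 64.9 + 41·(11 − 16.4)/23 = 55.3°C ✓; GC 11/23 = 47.8% ✓ — fails.
P5 (16 nt, A=6 T=2 G=4 C=4): longest run = 2 ✓; 3' end CG has 2 G/C ✓; Tm = 64.9 + 41·(8 − 16.4)/16 = 43.4°C, outside 45.8–58.5°C ✗; GC 8/16 = 50.0% ✓ — fails.

P1 only.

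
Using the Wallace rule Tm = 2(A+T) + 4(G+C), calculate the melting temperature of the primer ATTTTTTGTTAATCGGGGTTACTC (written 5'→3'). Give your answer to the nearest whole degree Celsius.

Base counts: A=4, T=12, G=5, C=3 (length 24).
Tm = 2·(4+12) + 4·(5+3) = 2·16 + 4·8 = 32 + 32 = 64°C.

64°C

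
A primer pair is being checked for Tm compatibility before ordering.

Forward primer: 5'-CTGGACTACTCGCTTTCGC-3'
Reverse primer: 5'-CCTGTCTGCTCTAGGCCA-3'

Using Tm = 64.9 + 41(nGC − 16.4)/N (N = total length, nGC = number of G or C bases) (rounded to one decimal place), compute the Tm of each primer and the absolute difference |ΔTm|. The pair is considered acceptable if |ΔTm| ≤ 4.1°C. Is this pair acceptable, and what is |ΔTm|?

|ΔTm| = 0.6°C; the pair is acceptable.

Forward: G+C = 11, N = 19 → Tm = 64.9 + 41·(11 − 16.4)/19 = 53.2°C.
Reverse: G+C = 11, N = 18 → Tm = 64.9 + 41·(11 − 16.4)/18 = 52.6°C.
|ΔTm| = |53.2 − 52.6| = 0.6°C, ≤ 4.1°C.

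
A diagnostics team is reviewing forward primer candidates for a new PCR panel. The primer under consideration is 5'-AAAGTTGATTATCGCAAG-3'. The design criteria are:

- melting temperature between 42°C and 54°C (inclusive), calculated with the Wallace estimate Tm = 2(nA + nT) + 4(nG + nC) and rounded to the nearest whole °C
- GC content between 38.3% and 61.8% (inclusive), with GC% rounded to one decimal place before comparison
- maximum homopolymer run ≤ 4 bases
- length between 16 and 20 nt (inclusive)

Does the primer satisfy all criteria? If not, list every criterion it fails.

Fails: GC content.

Base counts: A=7, T=5, G=4, C=2 (length 18).
Tm: Tm = 2·12 + 4·6 = 48°C ✓
GC content: GC 6/18 = 33.3%, outside 38.3–61.8% ✗
homopolymer run: longest run = 3 ✓
length: length 18 ✓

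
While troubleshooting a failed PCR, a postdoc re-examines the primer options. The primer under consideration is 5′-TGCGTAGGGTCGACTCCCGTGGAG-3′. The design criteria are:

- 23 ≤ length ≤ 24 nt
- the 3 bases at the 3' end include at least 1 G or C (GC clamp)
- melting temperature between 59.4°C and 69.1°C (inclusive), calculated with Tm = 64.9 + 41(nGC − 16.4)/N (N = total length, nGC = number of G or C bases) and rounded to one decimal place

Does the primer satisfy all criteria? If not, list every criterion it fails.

Base counts: A=3, T=5, G=10, C=6 (length 24).
length: length 24 ✓
GC clamp: 3' end GAG has 2 G/C ✓
Tm: Tm = 64.9 + 41·(16 − 16.4)/24 = 64.2°C ✓

Meets all criteria.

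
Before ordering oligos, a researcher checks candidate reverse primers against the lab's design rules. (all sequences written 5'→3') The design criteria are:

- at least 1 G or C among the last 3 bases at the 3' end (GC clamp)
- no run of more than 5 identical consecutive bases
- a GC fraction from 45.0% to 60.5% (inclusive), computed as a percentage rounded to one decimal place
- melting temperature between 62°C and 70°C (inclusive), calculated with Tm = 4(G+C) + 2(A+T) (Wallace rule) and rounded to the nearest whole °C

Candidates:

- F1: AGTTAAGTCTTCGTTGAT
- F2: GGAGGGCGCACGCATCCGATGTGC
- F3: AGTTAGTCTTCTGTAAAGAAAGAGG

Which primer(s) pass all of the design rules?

F1 (18 nt, A=4 T=8 G=4 C=2): 3' end GAT has 1 G/C ✓; longest run = 2 ✓; GC 6/18 = 33.3%, outside 45.0–60.5% ✗; Tm = 2·12 + 4·6 = 48°C, outside 62–70°C ✗ — fails.
F2 (24 nt, A=4 T=3 G=10 C=7): 3' end TGC has 2 G/C ✓; longest run = 3 ✓; GC 17/24 = 70.8%, outside 45.0–60.5% ✗; Tm = 2·7 + 4·17 = 82°C, outside 62–70°C ✗ — fails.
F3 (25 nt, A=9 T=7 G=7 C=2): 3' end AGG has 2 G/C ✓; longest run = 3 ✓; GC 9/25 = 36.0%, outside 45.0–60.5% ✗; Tm = 2·16 + 4·9 = 68°C ✓ — fails.

None of the candidates satisfy all criteria.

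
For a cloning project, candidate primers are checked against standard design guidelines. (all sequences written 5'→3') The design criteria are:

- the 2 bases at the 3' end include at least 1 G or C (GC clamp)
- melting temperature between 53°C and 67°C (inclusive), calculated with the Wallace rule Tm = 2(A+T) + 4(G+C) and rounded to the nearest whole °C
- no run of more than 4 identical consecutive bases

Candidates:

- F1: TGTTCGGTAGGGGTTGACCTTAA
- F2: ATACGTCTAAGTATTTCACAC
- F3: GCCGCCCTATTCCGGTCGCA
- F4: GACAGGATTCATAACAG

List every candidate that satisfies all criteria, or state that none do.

F1 (23 nt, A=4 T=8 G=8 C=3): 3' end AA has 0 G/C, need ≥1 ✗; Tm = 2·12 + 4·11 = 68°C, outside 53–67°C ✗; longest run = 4 ✓ — fails.
F2 (21 nt, A=7 T=7 G=2 C=5): 3' end AC has 1 G/C ✓; Tm = 2·14 + 4·7 = 56°C ✓; longest run = 3 ✓ — passes.
F3 (20 nt, A=2 T=4 G=5 C=9): 3' end CA has 1 G/C ✓; Tm = 2·6 + 4·14 = 68°C, outside 53–67°C ✗; longest run = 3 ✓ — fails.
F4 (17 nt, A=7 T=3 G=4 C=3): 3' end AG has 1 G/C ✓; Tm = 2·10 + 4·7 = 48°C, outside 53–67°C ✗; longest run = 2 ✓ — fails.

F2 only.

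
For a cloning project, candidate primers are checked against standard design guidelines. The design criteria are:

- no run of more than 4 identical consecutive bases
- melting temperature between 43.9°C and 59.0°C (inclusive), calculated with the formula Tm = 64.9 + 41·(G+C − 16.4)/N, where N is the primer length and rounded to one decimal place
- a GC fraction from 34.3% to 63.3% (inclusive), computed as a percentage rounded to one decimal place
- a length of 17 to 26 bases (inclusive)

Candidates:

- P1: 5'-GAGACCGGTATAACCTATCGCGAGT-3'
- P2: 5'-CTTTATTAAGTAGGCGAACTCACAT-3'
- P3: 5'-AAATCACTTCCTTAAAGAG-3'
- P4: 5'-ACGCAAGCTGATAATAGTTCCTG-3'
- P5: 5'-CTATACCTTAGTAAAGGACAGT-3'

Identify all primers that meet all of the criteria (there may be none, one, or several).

P2, P4 and P5.

P1 (25 nt, A=7 T=5 G=7 C=6): longest run = 2 ✓; Tm = 64.9 + 41·(13 − 16.4)/25 = 59.3°C, outside 43.9–59.0°C ✗; GC 13/25 = 52.0% ✓; length 25 ✓ — fails.
P2 (25 nt, A=8 T=8 G=4 C=5): longest run = 3 ✓; Tm = 64.9 + 41·(9 − 16.4)/25 = 52.8°C ✓; GC 9/25 = 36.0% ✓; length 25 ✓ — passes.
P3 (19 nt, A=8 T=5 G=2 C=4): longest run = 3 ✓; Tm = 64.9 + 41·(6 − 16.4)/19 = 42.5°C, outside 43.9–59.0°C ✗; GC 6/19 = 31.6%, outside 34.3–63.3% ✗; length 19 ✓ — fails.
P4 (23 nt, A=7 T=6 G=5 C=5): longest run = 2 ✓; Tm = 64.9 + 41·(10 − 16.4)/23 = 53.5°C ✓; GC 10/23 = 43.5% ✓; length 23 ✓ — passes.
P5 (22 nt, A=8 T=6 G=4 C=4): longest run = 3 ✓; Tm = 64.9 + 41·(8 − 16.4)/22 = 49.2°C ✓; GC 8/22 = 36.4% ✓; length 22 ✓ — passes.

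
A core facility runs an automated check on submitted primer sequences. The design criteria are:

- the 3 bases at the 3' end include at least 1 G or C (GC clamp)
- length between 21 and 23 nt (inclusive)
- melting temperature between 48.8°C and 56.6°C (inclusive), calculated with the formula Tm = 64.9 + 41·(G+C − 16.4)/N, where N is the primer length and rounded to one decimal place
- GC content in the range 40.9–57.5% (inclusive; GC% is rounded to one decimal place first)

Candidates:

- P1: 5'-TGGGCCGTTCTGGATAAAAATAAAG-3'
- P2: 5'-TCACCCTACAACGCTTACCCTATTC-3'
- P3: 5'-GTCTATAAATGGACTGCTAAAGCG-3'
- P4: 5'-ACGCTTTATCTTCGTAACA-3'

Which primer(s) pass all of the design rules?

None of the candidates satisfy all criteria.

P1 (25 nt, A=9 T=6 G=7 C=3): 3' end AAG has 1 G/C ✓; length 25, outside 21–23 ✗; Tm = 64.9 + 41·(10 − 16.4)/25 = 54.4°C ✓; GC 10/25 = 40.0%, outside 40.9–57.5% ✗ — fails.
P2 (25 nt, A=6 T=7 G=1 C=11): 3' end TTC has 1 G/C ✓; length 25, outside 21–23 ✗; Tm = 64.9 + 41·(12 − 16.4)/25 = 57.7°C, outside 48.8–56.6°C ✗; GC 12/25 = 48.0% ✓ — fails.
P3 (24 nt, A=8 T=6 G=6 C=4): 3' end GCG has 3 G/C ✓; length 24, outside 21–23 ✗; Tm = 64.9 + 41·(10 − 16.4)/24 = 54.0°C ✓; GC 10/24 = 41.7% ✓ — fails.
P4 (19 nt, A=5 T=7 G=2 C=5): 3' end ACA has 1 G/C ✓; length 19, outside 21–23 ✗; Tm = 64.9 + 41·(7 − 16.4)/19 = 44.6°C, outside 48.8–56.6°C ✗; GC 7/19 = 36.8%, outside 40.9–57.5% ✗ — fails.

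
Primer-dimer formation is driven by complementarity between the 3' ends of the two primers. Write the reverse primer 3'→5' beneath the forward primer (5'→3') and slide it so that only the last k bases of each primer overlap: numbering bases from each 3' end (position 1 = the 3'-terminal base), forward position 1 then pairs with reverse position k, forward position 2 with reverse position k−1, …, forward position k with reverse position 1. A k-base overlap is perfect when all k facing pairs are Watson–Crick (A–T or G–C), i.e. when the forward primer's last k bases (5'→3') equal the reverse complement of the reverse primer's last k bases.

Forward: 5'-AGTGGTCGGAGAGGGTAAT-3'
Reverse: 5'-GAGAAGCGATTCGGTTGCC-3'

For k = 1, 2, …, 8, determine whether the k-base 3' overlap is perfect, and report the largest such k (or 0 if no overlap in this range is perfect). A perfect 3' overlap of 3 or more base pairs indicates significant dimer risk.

Longest perfect overlap: 0 complementary base pairs; below the dimer-risk threshold (threshold 3).

Last 8 bases (5'→3') — forward …AGGGTAAT, reverse …CGGTTGCC.
Reverse complement of the reverse primer's last 8 bases: GGCAACCG; its first k bases are the reverse complement of the reverse primer's last k bases, so a perfect k-base overlap needs the forward primer's last k bases to equal them.
Comparing (forward last k vs required): k=1: T vs G ✗; k=2: AT vs GG ✗; k=3: AAT vs GGC ✗; k=4: TAAT vs GGCA ✗; k=5: GTAAT vs GGCAA ✗; k=6: GGTAAT vs GGCAAC ✗; k=7: GGGTAAT vs GGCAACC ✗; k=8: AGGGTAAT vs GGCAACCG ✗.
No overlap length from 1 to 8 is perfect, so the longest perfect 3' overlap is 0.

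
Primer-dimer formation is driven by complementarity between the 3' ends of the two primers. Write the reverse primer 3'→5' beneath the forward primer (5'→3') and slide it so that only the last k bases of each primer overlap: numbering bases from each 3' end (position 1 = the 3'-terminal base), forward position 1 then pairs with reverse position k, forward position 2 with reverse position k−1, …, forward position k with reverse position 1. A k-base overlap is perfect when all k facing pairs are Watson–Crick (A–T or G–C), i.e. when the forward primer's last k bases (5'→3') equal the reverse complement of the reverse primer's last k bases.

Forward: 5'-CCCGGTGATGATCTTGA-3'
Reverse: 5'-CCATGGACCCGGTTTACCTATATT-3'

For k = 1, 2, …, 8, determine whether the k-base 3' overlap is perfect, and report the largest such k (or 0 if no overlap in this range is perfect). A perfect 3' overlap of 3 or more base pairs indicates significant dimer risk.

Longest perfect overlap: 1 complementary base pair; below the dimer-risk threshold (threshold 3).

Last 8 bases (5'→3') — forward …GATCTTGA, reverse …CCTATATT.
Reverse complement of the reverse primer's last 8 bases: AATATAGG; its first k bases are the reverse complement of the reverse primer's last k bases, so a perfect k-base overlap needs the forward primer's last k bases to equal them.
Comparing (forward last k vs required): k=1: A vs A ✓; k=2: GA vs AA ✗; k=3: TGA vs AAT ✗; k=4: TTGA vs AATA ✗; k=5: CTTGA vs AATAT ✗; k=6: TCTTGA vs AATATA ✗; k=7: ATCTTGA vs AATATAG ✗; k=8: GATCTTGA vs AATATAGG ✗.
Only k = 1 is perfect, so the longest perfect 3' overlap is 1.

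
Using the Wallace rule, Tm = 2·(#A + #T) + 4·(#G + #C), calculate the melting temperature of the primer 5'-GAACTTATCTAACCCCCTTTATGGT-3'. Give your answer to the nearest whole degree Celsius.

70°C

Base counts: A=6, T=9, G=3, C=7 (length 25).
Tm = 2·(6+9) + 4·(3+7) = 2·15 + 4·10 = 30 + 40 = 70°C.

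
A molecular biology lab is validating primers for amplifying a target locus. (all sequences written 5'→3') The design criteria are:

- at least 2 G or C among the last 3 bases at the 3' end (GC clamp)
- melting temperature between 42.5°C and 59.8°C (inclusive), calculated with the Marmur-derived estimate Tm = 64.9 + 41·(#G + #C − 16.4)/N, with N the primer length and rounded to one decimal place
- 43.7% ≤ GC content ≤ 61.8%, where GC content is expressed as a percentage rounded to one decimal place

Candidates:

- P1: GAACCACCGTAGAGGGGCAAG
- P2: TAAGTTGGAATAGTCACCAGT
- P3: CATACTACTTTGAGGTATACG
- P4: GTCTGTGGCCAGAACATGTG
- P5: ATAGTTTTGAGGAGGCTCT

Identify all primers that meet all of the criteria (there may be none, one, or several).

P1 (21 nt, A=7 T=1 G=8 C=5): 3' end AAG has 1 G/C, need ≥2 ✗; Tm = 64.9 + 41·(13 − 16.4)/21 = 58.3°C ✓; GC 13/21 = 61.9%, outside 43.7–61.8% ✗ — fails.
P2 (21 nt, A=7 T=6 G=5 C=3): 3' end AGT has 1 G/C, need ≥2 ✗; Tm = 64.9 + 41·(8 − 16.4)/21 = 48.5°C ✓; GC 8/21 = 38.1%, outside 43.7–61.8% ✗ — fails.
P3 (21 nt, A=6 T=7 G=4 C=4): 3' end ACG has 2 G/C ✓; Tm = 64.9 + 41·(8 − 16.4)/21 = 48.5°C ✓; GC 8/21 = 38.1%, outside 43.7–61.8% ✗ — fails.
P4 (20 nt, A=4 T=5 G=7 C=4): 3' end GTG has 2 G/C ✓; Tm = 64.9 + 41·(11 − 16.4)/20 = 53.8°C ✓; GC 11/20 = 55.0% ✓ — passes.
P5 (19 nt, A=4 T=7 G=6 C=2): 3' end TCT has 1 G/C, need ≥2 ✗; Tm = 64.9 + 41·(8 − 16.4)/19 = 46.8°C ✓; GC 8/19 = 42.1%, outside 43.7–61.8% ✗ — fails.

P4 only.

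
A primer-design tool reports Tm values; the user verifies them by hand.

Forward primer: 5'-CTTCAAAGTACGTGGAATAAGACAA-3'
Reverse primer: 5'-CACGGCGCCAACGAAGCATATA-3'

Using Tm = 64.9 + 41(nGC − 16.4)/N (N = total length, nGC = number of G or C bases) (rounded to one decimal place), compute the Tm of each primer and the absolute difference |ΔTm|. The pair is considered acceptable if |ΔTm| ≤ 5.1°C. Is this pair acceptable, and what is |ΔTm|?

Forward: G+C = 9, N = 25 → Tm = 64.9 + 41·(9 − 16.4)/25 = 52.8°C.
Reverse: G+C = 12, N = 22 → Tm = 64.9 + 41·(12 − 16.4)/22 = 56.7°C.
|ΔTm| = |52.8 − 56.7| = 3.9°C, ≤ 5.1°C.

|ΔTm| = 3.9°C; the pair is acceptable.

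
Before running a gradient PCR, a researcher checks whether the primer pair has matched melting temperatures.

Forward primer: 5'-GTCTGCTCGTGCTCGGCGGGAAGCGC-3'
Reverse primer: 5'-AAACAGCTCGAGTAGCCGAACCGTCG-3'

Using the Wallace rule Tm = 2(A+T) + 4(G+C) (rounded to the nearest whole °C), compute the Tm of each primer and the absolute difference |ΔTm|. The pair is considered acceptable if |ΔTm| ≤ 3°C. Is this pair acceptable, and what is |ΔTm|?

|ΔTm| = 8°C; the pair is not acceptable.

Forward: A=2 T=5 G=11 C=8 → Tm = 2·7 + 4·19 = 90°C.
Reverse: A=8 T=3 G=7 C=8 → Tm = 2·11 + 4·15 = 82°C.
|ΔTm| = |90 − 82| = 8°C, > 3°C.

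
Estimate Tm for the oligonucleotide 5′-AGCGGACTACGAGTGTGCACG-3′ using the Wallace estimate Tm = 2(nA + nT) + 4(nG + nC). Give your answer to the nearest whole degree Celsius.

Base counts: A=5, T=3, G=8, C=5 (length 21).
Tm = 2·(5+3) + 4·(8+5) = 2·8 + 4·13 = 16 + 52 = 68°C.

68°C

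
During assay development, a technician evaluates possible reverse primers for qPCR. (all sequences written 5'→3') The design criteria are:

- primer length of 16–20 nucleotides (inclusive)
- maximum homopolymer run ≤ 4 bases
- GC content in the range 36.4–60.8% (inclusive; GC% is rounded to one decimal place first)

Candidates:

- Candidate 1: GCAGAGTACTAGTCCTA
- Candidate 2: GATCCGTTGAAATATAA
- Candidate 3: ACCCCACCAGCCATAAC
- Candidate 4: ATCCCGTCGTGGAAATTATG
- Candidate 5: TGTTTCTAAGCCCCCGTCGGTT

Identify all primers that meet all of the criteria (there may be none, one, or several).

Candidate 1, Candidate 3 and Candidate 4.

Candidate 1 (17 nt, A=5 T=4 G=4 C=4): length 17 ✓; longest run = 2 ✓; GC 8/17 = 47.1% ✓ — passes.
Candidate 2 (17 nt, A=7 T=5 G=3 C=2): length 17 ✓; longest run = 3 ✓; GC 5/17 = 29.4%, outside 36.4–60.8% ✗ — fails.
Candidate 3 (17 nt, A=6 T=1 G=1 C=9): length 17 ✓; longest run = 4 ✓; GC 10/17 = 58.8% ✓ — passes.
Candidate 4 (20 nt, A=5 T=6 G=5 C=4): length 20 ✓; longest run = 3 ✓; GC 9/20 = 45.0% ✓ — passes.
Candidate 5 (22 nt, A=2 T=8 G=5 C=7): length 22, outside 16–20 ✗; longest run = 5, exceeds 4 ✗; GC 12/22 = 54.5% ✓ — fails.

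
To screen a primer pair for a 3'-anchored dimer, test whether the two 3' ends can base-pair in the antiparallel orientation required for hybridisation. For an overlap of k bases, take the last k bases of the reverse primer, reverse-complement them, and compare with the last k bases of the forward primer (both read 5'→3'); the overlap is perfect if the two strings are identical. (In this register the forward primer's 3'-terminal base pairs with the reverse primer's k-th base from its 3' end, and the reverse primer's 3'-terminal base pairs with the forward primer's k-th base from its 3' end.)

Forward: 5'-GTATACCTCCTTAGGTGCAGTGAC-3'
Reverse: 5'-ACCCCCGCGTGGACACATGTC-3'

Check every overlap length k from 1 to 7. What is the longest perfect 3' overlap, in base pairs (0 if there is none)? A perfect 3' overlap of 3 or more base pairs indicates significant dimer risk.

Last 7 bases (5'→3') — forward …CAGTGAC, reverse …ACATGTC.
Reverse complement of the reverse primer's last 7 bases: GACATGT; its first k bases are the reverse complement of the reverse primer's last k bases, so a perfect k-base overlap needs the forward primer's last k bases to equal them.
Comparing (forward last k vs required): k=1: C vs G ✗; k=2: AC vs GA ✗; k=3: GAC vs GAC ✓; k=4: TGAC vs GACA ✗; k=5: GTGAC vs GACAT ✗; k=6: AGTGAC vs GACATG ✗; k=7: CAGTGAC vs GACATGT ✗.
Only k = 3 is perfect, so the longest perfect 3' overlap is 3.

Longest perfect overlap: 3 complementary base pairs; significant dimer risk (threshold 3).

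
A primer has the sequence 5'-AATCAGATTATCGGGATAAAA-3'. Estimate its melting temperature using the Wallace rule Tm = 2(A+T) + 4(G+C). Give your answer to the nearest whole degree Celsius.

54°C

Base counts: A=10, T=5, G=4, C=2 (length 21).
Tm = 2·(10+5) + 4·(4+2) = 2·15 + 4·6 = 30 + 24 = 54°C.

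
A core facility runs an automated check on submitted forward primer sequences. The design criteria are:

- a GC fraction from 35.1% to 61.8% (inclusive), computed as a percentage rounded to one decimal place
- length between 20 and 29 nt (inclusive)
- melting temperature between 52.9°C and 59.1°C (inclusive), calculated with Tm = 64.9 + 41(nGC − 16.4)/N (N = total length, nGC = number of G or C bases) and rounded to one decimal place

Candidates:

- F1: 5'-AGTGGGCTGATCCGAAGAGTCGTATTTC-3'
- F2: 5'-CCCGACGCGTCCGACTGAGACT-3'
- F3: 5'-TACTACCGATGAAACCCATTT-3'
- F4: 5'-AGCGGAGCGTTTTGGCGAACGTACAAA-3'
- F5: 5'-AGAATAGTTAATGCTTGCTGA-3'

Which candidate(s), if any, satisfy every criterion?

F1 (28 nt, A=6 T=8 G=9 C=5): GC 14/28 = 50.0% ✓; length 28 ✓; Tm = 64.9 + 41·(14 − 16.4)/28 = 61.4°C, outside 52.9–59.1°C ✗ — fails.
F2 (22 nt, A=4 T=3 G=6 C=9): GC 15/22 = 68.2%, outside 35.1–61.8% ✗; length 22 ✓; Tm = 64.9 + 41·(15 − 16.4)/22 = 62.3°C, outside 52.9–59.1°C ✗ — fails.
F3 (21 nt, A=7 T=6 G=2 C=6): GC 8/21 = 38.1% ✓; length 21 ✓; Tm = 64.9 + 41·(8 − 16.4)/21 = 48.5°C, outside 52.9–59.1°C ✗ — fails.
F4 (27 nt, A=8 T=5 G=9 C=5): GC 14/27 = 51.9% ✓; length 27 ✓; Tm = 64.9 + 41·(14 − 16.4)/27 = 61.3°C, outside 52.9–59.1°C ✗ — fails.
F5 (21 nt, A=7 T=7 G=5 C=2): GC 7/21 = 33.3%, outside 35.1–61.8% ✗; length 21 ✓; Tm = 64.9 + 41·(7 − 16.4)/21 = 46.5°C, outside 52.9–59.1°C ✗ — fails.

None of the candidates satisfy all criteria.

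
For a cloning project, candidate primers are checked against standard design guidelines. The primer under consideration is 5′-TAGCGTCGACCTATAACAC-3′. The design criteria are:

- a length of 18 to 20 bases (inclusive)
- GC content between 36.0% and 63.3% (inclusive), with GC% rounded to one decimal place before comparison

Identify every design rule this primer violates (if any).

Meets all criteria.

Base counts: A=6, T=4, G=3, C=6 (length 19).
length: length 19 ✓
GC content: GC 9/19 = 47.4% ✓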